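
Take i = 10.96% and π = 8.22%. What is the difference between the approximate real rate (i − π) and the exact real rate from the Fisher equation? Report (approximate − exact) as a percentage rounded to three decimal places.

0.208%

Approximate: r ≈ 10.960% − 8.220% = 2.7400%
Exact: (1 + 0.1096)/(1 + 0.0822) − 1 = 2.5319%
Error = 2.7400% − 2.5319% = 0.2081% → 0.208%.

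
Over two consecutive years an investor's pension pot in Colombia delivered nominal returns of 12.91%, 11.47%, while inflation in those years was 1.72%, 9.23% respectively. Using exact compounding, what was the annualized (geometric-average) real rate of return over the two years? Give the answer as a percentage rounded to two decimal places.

Nominal growth factor = 1.1291 × 1.1147 = 1.25860777
Price-level growth factor = 1.0172 × 1.0923 = 1.11108756
Real growth factor = 1.25860777 / 1.11108756 = 1.13277100
Annualized real rate = 1.13277100^(1/2) − 1 = 6.4317% → 6.43%.

6.43%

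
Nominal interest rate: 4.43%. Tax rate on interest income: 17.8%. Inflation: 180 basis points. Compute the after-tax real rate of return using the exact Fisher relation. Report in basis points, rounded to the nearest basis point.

After-tax nominal return = 4.43% × (1 − 0.178) = 3.64146%.
1 + r = 1.0364146 / 1.01800 = 1.018089
After-tax real rate = 1.018089 − 1 → 181 basis points.

181 basis points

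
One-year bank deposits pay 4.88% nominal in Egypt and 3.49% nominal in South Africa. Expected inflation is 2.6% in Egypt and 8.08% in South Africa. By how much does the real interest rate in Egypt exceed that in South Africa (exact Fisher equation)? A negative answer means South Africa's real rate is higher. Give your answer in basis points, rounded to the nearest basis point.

647 basis points

Egypt: (1 + 0.0488)/(1 + 0.0260) − 1 = 2.2222%
South Africa: (1 + 0.0349)/(1 + 0.0808) − 1 = -4.2469%
Differential = 2.2222% − (-4.2469%) = 6.4691% → 647 basis points.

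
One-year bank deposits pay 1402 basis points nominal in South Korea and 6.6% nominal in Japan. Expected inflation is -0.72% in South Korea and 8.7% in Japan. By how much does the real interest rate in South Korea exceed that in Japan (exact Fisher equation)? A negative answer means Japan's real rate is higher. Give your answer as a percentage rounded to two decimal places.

South Korea: (1 + 0.1402)/(1 − 0.0072) − 1 = 14.8469%
Japan: (1 + 0.0660)/(1 + 0.0870) − 1 = -1.9319%
Differential = 14.8469% − (-1.9319%) = 16.7788% → 16.78%.

16.78%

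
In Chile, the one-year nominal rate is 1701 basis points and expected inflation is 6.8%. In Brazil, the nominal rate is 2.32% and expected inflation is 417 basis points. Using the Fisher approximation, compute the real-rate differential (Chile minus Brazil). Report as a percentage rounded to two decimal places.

12.06%

Chile: 17.01% − 6.8% = 10.210%
Brazil: 2.32% − 4.17% = -1.850%
Differential = 12.060% → 12.06%.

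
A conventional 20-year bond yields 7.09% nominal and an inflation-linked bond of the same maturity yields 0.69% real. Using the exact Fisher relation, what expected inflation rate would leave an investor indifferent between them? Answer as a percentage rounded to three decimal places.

6.356%

(1 + π) = (1 + i)/(1 + r) = 1.07090 / 1.00690 = 1.063561
Break-even inflation = 1.063561 − 1 → 6.356%.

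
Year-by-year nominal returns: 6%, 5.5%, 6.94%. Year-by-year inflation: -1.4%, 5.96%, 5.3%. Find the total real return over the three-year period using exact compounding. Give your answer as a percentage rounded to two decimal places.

8.71%

Nominal growth factor = 1.0600 × 1.0550 × 1.0694 = 1.195910
Price-level growth factor = 0.9860 × 1.0596 × 1.0530 = 1.100138
Real growth factor = 1.195910 / 1.100138 = 1.087054
Total real return = 1.087054 − 1 → 8.71%.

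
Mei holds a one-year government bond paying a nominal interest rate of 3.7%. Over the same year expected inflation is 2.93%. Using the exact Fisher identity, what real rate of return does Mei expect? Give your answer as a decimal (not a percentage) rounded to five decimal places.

0.00748

By the Fisher identity, 1 + r = (1 + i)/(1 + π).
1 + r = 1.03700 / 1.02930 = 1.007481
r = 1.007481 − 1 = 0.7481%, i.e. 0.00748.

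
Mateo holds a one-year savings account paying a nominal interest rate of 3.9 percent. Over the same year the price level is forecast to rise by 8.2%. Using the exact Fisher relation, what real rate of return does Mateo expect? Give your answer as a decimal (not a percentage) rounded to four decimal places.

-0.0397

1 + r = 1.03900 / 1.08200 = 0.960259
r = 0.960259 − 1 = -3.9741%, i.e. -0.0397.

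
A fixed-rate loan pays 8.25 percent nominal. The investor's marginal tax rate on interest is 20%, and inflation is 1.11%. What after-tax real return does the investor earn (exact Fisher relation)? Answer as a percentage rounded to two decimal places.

After-tax nominal return = 8.25% × (1 − 0.2) = 6.6000%.
1 + r = 1.06600 / 1.01110 = 1.054297
After-tax real rate = 1.054297 − 1 → 5.43%.

5.43%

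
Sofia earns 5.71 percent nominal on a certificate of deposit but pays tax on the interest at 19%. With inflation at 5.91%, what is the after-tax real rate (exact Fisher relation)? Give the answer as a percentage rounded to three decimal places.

After-tax nominal return = 5.71% × (1 − 0.19) = 4.6251%.
1 + r = 1.046251 / 1.05910 = 0.987868
After-tax real rate = 0.987868 − 1 → -1.213%.

-1.213%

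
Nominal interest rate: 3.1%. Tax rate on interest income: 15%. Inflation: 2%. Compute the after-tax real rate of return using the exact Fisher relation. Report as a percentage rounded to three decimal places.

0.623%

After-tax nominal return = 3.1% × (1 − 0.15) = 2.6350%.
1 + r = 1.02635 / 1.02000 = 1.0062255
After-tax real rate = 1.0062255 − 1 → 0.623%.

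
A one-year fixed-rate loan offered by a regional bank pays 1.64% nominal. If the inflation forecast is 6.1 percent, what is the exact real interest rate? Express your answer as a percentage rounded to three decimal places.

By the Fisher equation, 1 + r = (1 + i)/(1 + π).
1 + r = 1.01640 / 1.06100 = 0.957964
r = 0.957964 − 1 = -4.2036%, i.e. -4.204%.

-4.204%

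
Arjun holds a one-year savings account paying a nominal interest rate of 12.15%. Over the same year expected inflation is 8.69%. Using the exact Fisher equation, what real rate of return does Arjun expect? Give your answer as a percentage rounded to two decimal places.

3.18%

By the Fisher equation, 1 + r = (1 + i)/(1 + π).
1 + r = 1.12150 / 1.08690 = 1.031834
r = 1.031834 − 1 = 3.1834%, i.e. 3.18%.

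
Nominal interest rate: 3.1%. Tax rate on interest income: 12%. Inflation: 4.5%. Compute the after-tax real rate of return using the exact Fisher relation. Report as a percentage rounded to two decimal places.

-1.70%

After-tax nominal return = 3.1% × (1 − 0.12) = 2.7280%.
1 + r = 1.02728 / 1.04500 = 0.983043
After-tax real rate = 0.983043 − 1 → -1.70%.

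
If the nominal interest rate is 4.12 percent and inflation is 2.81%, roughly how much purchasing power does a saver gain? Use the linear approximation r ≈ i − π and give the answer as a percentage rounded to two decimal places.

r ≈ i − π = 4.12% − 2.81% = 1.31%.

1.31%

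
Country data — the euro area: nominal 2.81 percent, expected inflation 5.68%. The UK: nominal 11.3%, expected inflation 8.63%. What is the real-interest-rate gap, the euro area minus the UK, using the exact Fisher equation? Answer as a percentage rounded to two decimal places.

The euro area: (1 + 0.0281)/(1 + 0.0568) − 1 = -2.7157%
The UK: (1 + 0.1130)/(1 + 0.0863) − 1 = 2.4579%
Differential = -2.7157% − 2.4579% = -5.1736% → -5.17%.

-5.17%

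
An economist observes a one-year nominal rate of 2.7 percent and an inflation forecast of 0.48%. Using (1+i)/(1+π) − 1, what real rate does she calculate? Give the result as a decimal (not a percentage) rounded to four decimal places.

By the Fisher equation, 1 + r = (1 + i)/(1 + π).
1 + r = 1.02700 / 1.00480 = 1.022094
r = 1.022094 − 1 = 2.2094%, i.e. 0.0221.

0.0221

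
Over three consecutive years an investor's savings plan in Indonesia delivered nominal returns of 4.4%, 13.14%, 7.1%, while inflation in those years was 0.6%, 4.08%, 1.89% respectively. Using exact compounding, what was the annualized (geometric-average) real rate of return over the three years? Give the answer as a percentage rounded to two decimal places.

5.84%

Nominal growth factor = 1.0440 × 1.1314 × 1.0710 = 1.26504549
Price-level growth factor = 1.0060 × 1.0408 × 1.0189 = 1.06683395
Real growth factor = 1.26504549 / 1.06683395 = 1.18579419
Annualized real rate = 1.18579419^(1/3) − 1 = 5.8449% → 5.84%.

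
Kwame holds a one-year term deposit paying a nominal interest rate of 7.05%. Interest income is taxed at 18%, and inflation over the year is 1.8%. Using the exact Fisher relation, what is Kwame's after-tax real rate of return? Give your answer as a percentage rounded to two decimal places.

After-tax nominal return = 7.05% × (1 − 0.18) = 5.7810%.
1 + r = 1.05781 / 1.01800 = 1.039106
After-tax real rate = 1.039106 − 1 → 3.91%.

3.91%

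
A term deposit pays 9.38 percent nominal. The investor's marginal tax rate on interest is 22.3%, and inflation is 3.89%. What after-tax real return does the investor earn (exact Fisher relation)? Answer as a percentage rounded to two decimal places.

After-tax nominal return = 9.38% × (1 − 0.223) = 7.28826%.
1 + r = 1.0728826 / 1.03890 = 1.032710
After-tax real rate = 1.032710 − 1 → 3.27%.

3.27%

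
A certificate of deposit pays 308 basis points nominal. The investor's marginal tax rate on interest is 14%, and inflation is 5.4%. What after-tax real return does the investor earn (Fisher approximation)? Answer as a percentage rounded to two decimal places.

-2.75%

After-tax nominal return = 3.08% × (1 − 0.14) = 2.6488%.
r ≈ 2.6488% − 5.4% → -2.75%.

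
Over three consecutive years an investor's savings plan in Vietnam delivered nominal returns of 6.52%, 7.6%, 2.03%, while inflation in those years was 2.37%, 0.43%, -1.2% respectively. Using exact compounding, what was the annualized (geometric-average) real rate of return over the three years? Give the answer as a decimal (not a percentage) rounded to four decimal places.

Nominal growth factor = 1.0652 × 1.0760 × 1.0203 = 1.16942215
Price-level growth factor = 1.0237 × 1.0043 × 0.9880 = 1.01576469
Real growth factor = 1.16942215 / 1.01576469 = 1.15127270
Annualized real rate = 1.15127270^(1/3) − 1 = 4.8076% → 0.0481.

0.0481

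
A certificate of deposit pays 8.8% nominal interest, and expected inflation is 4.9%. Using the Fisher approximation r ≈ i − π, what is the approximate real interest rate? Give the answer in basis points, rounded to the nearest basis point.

r ≈ i − π = 8.8% − 4.9% = 390 basis points.

390 basis points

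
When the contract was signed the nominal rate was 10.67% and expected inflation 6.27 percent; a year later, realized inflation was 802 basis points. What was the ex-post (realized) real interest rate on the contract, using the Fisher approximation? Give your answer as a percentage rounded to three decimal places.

2.650%

Ex-post: 10.67% − 8.02% = 2.650%
So the realized real rate is 2.650%.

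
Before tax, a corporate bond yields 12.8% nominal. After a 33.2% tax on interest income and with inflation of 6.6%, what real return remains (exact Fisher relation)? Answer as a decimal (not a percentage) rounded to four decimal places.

After-tax nominal return = 12.8% × (1 − 0.332) = 8.5504%.
1 + r = 1.085504 / 1.06600 = 1.018296
After-tax real rate = 1.018296 − 1 → 0.0183.

0.0183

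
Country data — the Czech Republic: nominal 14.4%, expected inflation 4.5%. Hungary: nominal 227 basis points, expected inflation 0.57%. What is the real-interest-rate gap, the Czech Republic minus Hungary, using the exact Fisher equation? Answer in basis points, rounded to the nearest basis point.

778 basis points

The Czech Republic: (1 + 0.1440)/(1 + 0.0450) − 1 = 9.4737%
Hungary: (1 + 0.0227)/(1 + 0.0057) − 1 = 1.6904%
Differential = 9.4737% − 1.6904% = 7.7833% → 778 basis points.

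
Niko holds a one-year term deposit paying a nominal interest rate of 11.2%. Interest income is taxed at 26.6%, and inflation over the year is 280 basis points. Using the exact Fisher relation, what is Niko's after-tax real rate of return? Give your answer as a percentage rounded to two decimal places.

5.27%

After-tax nominal return = 11.2% × (1 − 0.266) = 8.2208%.
1 + r = 1.082208 / 1.02800 = 1.052732
After-tax real rate = 1.052732 − 1 → 5.27%.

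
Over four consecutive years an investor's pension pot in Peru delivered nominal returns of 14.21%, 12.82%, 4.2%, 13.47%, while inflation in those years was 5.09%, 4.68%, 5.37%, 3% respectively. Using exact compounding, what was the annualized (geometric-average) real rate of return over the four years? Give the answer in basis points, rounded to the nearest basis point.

628 basis points

Compound the nominal returns: 1.1421 × 1.1282 × 1.0420 × 1.1347 = 1.52348787.
Compound inflation: 1.0509 × 1.0468 × 1.0537 × 1.0300 = 1.19393123.
Deflate: 1.52348787 / 1.19393123 = 1.27602649.
Annualized real rate = 1.27602649^(1/4) − 1 = 6.2833% → 628 basis points.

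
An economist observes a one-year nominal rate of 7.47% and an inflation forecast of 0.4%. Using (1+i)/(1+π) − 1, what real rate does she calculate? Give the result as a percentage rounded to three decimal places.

By the Fisher equation, 1 + r = (1 + i)/(1 + π).
1 + r = 1.07470 / 1.00400 = 1.070418
r = 1.070418 − 1 = 7.0418%, i.e. 7.042%.

7.042%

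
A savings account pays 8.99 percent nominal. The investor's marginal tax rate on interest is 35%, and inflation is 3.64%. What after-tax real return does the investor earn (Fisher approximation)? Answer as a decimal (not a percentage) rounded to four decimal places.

After-tax nominal return = 8.99% × (1 − 0.35) = 5.8435%.
r ≈ 5.8435% − 3.64% → 0.0220.

0.0220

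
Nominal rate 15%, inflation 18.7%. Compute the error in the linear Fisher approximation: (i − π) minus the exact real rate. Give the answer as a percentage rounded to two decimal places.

Approximate: r ≈ 15.000% − 18.700% = -3.7000%
Exact: (1 + 0.1500)/(1 + 0.1870) − 1 = -3.1171%
Error = -3.7000% − (-3.1171%) = -0.5829% → -0.58%.

-0.58%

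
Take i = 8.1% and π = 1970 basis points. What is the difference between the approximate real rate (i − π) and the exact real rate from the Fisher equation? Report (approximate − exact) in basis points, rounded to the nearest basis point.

Approximate: r ≈ 8.100% − 19.700% = -11.6000%
Exact: (1 + 0.0810)/(1 + 0.1970) − 1 = -9.6909%
Error = -11.6000% − (-9.6909%) = -1.9091% → -191 basis points.

-191 basis points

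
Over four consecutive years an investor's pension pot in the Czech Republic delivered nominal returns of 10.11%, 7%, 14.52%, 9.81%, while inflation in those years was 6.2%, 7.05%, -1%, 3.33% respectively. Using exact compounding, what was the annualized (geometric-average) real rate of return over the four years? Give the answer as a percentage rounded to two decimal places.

Nominal growth factor = 1.1011 × 1.0700 × 1.1452 × 1.0981 = 1.48160956
Price-level growth factor = 1.0620 × 1.0705 × 0.9900 × 1.0333 = 1.16298152
Real growth factor = 1.48160956 / 1.16298152 = 1.27397516
Annualized real rate = 1.27397516^(1/4) − 1 = 6.2405% → 6.24%.

6.24%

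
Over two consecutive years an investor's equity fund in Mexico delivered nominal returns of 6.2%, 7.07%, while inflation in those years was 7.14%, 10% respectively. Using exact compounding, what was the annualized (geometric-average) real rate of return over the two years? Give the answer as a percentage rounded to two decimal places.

Nominal growth factor = 1.0620 × 1.0707 = 1.13708340
Price-level growth factor = 1.0714 × 1.1000 = 1.17854000
Real growth factor = 1.13708340 / 1.17854000 = 0.96482376
Annualized real rate = 0.96482376^(1/2) − 1 = -1.7746% → -1.77%.

-1.77%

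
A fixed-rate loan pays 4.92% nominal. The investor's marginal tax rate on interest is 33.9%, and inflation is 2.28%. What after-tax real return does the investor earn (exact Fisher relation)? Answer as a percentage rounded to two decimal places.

After-tax nominal return = 4.92% × (1 − 0.339) = 3.25212%.
1 + r = 1.0325212 / 1.02280 = 1.009504
After-tax real rate = 1.009504 − 1 → 0.95%.

0.95%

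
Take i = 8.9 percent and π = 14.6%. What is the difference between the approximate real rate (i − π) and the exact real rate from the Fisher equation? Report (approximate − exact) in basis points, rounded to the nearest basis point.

Approximate: r ≈ 8.900% − 14.600% = -5.7000%
Exact: (1 + 0.0890)/(1 + 0.1460) − 1 = -4.9738%
Error = -5.7000% − (-4.9738%) = -0.7262% → -73 basis points.

-73 basis points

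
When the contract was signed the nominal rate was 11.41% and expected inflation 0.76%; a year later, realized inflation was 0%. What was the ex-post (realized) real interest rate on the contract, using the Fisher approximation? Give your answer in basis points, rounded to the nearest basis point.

Ex-post: 11.41% − 0% = 11.410%
So the realized real rate is 1141 basis points.

1141 basis points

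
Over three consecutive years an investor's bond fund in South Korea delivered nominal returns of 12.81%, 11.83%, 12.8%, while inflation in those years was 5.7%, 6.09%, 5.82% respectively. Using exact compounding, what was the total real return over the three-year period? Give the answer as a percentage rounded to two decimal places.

19.92%

Compound the nominal returns: 1.1281 × 1.1183 × 1.1280 = 1.423033.
Compound inflation: 1.0570 × 1.0609 × 1.0582 = 1.186635.
Deflate: 1.423033 / 1.186635 = 1.199217.
Total real return = 1.199217 − 1 → 19.92%.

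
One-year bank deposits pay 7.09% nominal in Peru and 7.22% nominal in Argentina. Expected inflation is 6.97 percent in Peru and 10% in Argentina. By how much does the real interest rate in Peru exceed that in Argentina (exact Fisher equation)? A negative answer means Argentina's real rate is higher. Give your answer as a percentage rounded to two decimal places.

2.64%

Peru: (1 + 0.0709)/(1 + 0.0697) − 1 = 0.1122%
Argentina: (1 + 0.0722)/(1 + 0.1000) − 1 = -2.5273%
Differential = 0.1122% − (-2.5273%) = 2.6395% → 2.64%.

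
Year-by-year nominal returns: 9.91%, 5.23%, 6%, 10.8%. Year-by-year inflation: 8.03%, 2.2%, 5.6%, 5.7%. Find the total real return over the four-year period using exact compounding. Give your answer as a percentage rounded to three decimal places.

10.227%

Compound the nominal returns: 1.0991 × 1.0523 × 1.0600 × 1.1080 = 1.358384.
Compound inflation: 1.0803 × 1.0220 × 1.0560 × 1.0570 = 1.232350.
Deflate: 1.358384 / 1.232350 = 1.102271.
Total real return = 1.102271 − 1 → 10.227%.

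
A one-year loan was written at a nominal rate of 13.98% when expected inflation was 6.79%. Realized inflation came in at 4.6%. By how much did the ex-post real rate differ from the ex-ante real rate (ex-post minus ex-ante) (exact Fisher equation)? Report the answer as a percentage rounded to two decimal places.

Ex-ante: (1 + 0.1398)/(1 + 0.0679) − 1 = 6.7328%
Ex-post: (1 + 0.1398)/(1 + 0.0460) − 1 = 8.9675%
Difference (ex-post − ex-ante) = 2.2347% → 2.23%.

2.23%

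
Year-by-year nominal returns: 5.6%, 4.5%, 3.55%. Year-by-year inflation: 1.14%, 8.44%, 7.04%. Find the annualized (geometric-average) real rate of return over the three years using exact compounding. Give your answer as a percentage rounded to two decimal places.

Nominal growth factor = 1.0560 × 1.0450 × 1.0355 = 1.14269496
Price-level growth factor = 1.0114 × 1.0844 × 1.0704 = 1.17397422
Real growth factor = 1.14269496 / 1.17397422 = 0.97335610
Annualized real rate = 0.97335610^(1/3) − 1 = -0.8961% → -0.90%.

-0.90%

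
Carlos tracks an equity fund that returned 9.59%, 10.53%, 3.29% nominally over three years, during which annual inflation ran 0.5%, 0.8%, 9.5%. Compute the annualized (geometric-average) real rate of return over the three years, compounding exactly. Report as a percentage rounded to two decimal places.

4.09%

Nominal growth factor = 1.0959 × 1.1053 × 1.0329 = 1.25114998
Price-level growth factor = 1.0050 × 1.0080 × 1.0950 = 1.10927880
Real growth factor = 1.25114998 / 1.10927880 = 1.12789497
Annualized real rate = 1.12789497^(1/3) − 1 = 4.0933% → 4.09%.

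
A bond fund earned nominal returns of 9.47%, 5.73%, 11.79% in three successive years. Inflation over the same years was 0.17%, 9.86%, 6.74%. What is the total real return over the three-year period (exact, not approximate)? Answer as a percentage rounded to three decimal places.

10.152%

Compound the nominal returns: 1.0947 × 1.0573 × 1.1179 = 1.293887.
Compound inflation: 1.0017 × 1.0986 × 1.0674 = 1.174639.
Deflate: 1.293887 / 1.174639 = 1.101519.
Total real return = 1.101519 − 1 → 10.152%.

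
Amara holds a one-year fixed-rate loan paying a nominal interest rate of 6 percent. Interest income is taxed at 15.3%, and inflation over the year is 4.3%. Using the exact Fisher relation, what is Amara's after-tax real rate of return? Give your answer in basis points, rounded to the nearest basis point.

75 basis points

After-tax nominal return = 6% × (1 − 0.153) = 5.0820%.
1 + r = 1.05082 / 1.04300 = 1.007498
After-tax real rate = 1.007498 − 1 → 75 basis points.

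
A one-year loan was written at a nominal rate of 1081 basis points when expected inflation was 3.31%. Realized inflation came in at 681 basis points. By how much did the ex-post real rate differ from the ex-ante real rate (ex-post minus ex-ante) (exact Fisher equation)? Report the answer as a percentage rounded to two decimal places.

Ex-ante: (1 + 0.1081)/(1 + 0.0331) − 1 = 7.2597%
Ex-post: (1 + 0.1081)/(1 + 0.0681) − 1 = 3.7450%
Difference (ex-post − ex-ante) = -3.5147% → -3.51%.

-3.51%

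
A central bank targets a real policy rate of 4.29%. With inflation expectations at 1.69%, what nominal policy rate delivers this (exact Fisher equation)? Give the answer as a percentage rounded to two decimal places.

(1 + i) = (1 + r)(1 + π) = 1.04290 × 1.01690 = 1.06052501
i = 1.06052501 − 1, so the required nominal rate is 6.05%.

6.05%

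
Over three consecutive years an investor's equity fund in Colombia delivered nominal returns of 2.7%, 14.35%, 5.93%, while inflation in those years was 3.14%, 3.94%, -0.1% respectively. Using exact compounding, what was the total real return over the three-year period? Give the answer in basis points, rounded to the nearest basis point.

Nominal growth factor = 1.0270 × 1.1435 × 1.0593 = 1.244015
Price-level growth factor = 1.0314 × 1.0394 × 0.9990 = 1.070965
Real growth factor = 1.244015 / 1.070965 = 1.161583
Total real return = 1.161583 − 1 → 1616 basis points.

1616 basis points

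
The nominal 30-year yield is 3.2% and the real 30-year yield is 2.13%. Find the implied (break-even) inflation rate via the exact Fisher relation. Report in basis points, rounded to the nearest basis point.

(1 + π) = (1 + i)/(1 + r) = 1.03200 / 1.02130 = 1.010477
Break-even inflation = 1.010477 − 1 → 105 basis points.

105 basis points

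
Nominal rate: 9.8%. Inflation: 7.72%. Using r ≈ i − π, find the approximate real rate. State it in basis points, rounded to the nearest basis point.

208 basis points

r ≈ i − π = 9.8% − 7.72% = 208 basis points.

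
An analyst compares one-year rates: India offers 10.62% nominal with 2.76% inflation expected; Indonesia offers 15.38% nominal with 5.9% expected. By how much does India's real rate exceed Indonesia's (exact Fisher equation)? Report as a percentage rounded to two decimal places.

-1.30%

India: (1 + 0.1062)/(1 + 0.0276) − 1 = 7.6489%
Indonesia: (1 + 0.1538)/(1 + 0.0590) − 1 = 8.9518%
Differential = 7.6489% − 8.9518% = -1.3030% → -1.30%.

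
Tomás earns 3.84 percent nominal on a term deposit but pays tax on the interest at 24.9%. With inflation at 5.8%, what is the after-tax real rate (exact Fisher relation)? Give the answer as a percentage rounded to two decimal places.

-2.76%

After-tax nominal return = 3.84% × (1 − 0.249) = 2.88384%.
1 + r = 1.0288384 / 1.05800 = 0.972437
After-tax real rate = 0.972437 − 1 → -2.76%.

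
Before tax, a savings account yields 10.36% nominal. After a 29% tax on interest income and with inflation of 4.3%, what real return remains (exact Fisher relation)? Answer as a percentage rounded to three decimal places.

After-tax nominal return = 10.36% × (1 − 0.29) = 7.3556%.
1 + r = 1.073556 / 1.04300 = 1.029296
After-tax real rate = 1.029296 − 1 → 2.930%.

2.930%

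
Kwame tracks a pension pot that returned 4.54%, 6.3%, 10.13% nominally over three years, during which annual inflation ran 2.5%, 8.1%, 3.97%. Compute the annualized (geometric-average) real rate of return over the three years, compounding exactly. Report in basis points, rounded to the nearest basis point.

204 basis points

Nominal growth factor = 1.0454 × 1.0630 × 1.1013 = 1.22383086
Price-level growth factor = 1.0250 × 1.0810 × 1.0397 = 1.15201359
Real growth factor = 1.22383086 / 1.15201359 = 1.06234064
Annualized real rate = 1.06234064^(1/3) − 1 = 2.0363% → 204 basis points.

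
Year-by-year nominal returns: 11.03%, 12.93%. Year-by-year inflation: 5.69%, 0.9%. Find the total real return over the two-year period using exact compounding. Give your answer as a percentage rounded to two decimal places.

Compound the nominal returns: 1.1103 × 1.1293 = 1.253862.
Compound inflation: 1.0569 × 1.0090 = 1.066412.
Deflate: 1.253862 / 1.066412 = 1.175776.
Total real return = 1.175776 − 1 → 17.58%.

17.58%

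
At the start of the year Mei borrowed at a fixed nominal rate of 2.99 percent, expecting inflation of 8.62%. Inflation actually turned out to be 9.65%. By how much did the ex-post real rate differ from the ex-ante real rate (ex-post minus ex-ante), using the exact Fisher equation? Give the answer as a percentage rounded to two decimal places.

-0.89%

Ex-ante: (1 + 0.0299)/(1 + 0.0862) − 1 = -5.1832%
Ex-post: (1 + 0.0299)/(1 + 0.0965) − 1 = -6.0739%
Difference (ex-post − ex-ante) = -0.8907% → -0.89%.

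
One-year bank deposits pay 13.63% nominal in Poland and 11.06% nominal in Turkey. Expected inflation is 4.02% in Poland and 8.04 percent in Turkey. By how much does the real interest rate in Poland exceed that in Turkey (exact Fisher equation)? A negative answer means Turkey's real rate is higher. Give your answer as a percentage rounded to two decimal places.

6.44%

Poland: (1 + 0.1363)/(1 + 0.0402) − 1 = 9.2386%
Turkey: (1 + 0.1106)/(1 + 0.0804) − 1 = 2.7953%
Differential = 9.2386% − 2.7953% = 6.4433% → 6.44%.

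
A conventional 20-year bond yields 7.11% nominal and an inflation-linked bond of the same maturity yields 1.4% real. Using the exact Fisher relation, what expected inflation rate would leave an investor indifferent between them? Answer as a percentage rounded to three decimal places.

5.631%

(1 + π) = (1 + i)/(1 + r) = 1.07110 / 1.01400 = 1.056312
Break-even inflation = 1.056312 − 1 → 5.631%.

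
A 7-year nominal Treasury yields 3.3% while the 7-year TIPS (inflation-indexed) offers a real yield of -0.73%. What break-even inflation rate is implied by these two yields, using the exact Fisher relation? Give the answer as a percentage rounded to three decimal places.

4.060%

(1 + π) = (1 + i)/(1 + r) = 1.03300 / 0.99270 = 1.040596
Break-even inflation = 1.040596 − 1 → 4.060%.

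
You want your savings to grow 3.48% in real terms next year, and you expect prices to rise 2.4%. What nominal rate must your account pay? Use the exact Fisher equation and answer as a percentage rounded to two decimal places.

5.96%

(1 + i) = (1 + r)(1 + π) = 1.03480 × 1.02400 = 1.0596352
i = 1.0596352 − 1, so the required nominal rate is 5.96%.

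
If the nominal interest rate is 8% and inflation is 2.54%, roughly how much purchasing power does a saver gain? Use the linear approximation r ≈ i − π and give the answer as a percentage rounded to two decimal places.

5.46%

r ≈ i − π = 8% − 2.54% = 5.46%.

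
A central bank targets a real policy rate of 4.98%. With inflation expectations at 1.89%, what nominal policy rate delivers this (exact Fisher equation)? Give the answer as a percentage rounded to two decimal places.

6.96%

(1 + i) = (1 + r)(1 + π) = 1.04980 × 1.01890 = 1.06964122
i = 1.06964122 − 1, so the required nominal rate is 6.96%.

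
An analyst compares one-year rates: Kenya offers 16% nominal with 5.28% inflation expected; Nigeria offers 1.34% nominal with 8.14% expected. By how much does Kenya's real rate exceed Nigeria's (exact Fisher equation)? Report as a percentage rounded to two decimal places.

Kenya: (1 + 0.1600)/(1 + 0.0528) − 1 = 10.1824%
Nigeria: (1 + 0.0134)/(1 + 0.0814) − 1 = -6.2881%
Differential = 10.1824% − (-6.2881%) = 16.4705% → 16.47%.

16.47%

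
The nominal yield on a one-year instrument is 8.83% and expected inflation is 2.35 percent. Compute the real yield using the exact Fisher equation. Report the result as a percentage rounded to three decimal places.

6.331%

By the Fisher identity, 1 + r = (1 + i)/(1 + π).
1 + r = 1.08830 / 1.02350 = 1.063312
r = 1.063312 − 1 = 6.3312%, i.e. 6.331%.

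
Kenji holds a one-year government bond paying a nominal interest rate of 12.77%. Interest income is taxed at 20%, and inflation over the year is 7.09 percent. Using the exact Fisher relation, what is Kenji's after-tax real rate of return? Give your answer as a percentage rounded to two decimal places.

2.92%

After-tax nominal return = 12.77% × (1 − 0.2) = 10.2160%.
1 + r = 1.10216 / 1.07090 = 1.029190
After-tax real rate = 1.029190 − 1 → 2.92%.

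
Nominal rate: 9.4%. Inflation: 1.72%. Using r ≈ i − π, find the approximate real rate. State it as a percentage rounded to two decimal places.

7.68%

r ≈ i − π = 9.4% − 1.72% = 7.68%.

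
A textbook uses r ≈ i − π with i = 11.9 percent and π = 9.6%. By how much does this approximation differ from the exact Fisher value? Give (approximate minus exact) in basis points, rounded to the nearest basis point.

Approximate: r ≈ 11.900% − 9.600% = 2.3000%
Exact: (1 + 0.1190)/(1 + 0.0960) − 1 = 2.0985%
Error = 2.3000% − 2.0985% = 0.2015% → 20 basis points.

20 basis points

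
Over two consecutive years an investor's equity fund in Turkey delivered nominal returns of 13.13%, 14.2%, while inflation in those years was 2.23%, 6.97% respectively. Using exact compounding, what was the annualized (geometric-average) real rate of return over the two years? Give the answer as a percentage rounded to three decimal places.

Compound the nominal returns: 1.1313 × 1.1420 = 1.29194460.
Compound inflation: 1.0223 × 1.0697 = 1.09355431.
Deflate: 1.29194460 / 1.09355431 = 1.18141787.
Annualized real rate = 1.18141787^(1/2) − 1 = 8.6930% → 8.693%.

8.693%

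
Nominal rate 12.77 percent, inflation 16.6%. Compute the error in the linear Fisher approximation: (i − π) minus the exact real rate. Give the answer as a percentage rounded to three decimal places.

Approximate: r ≈ 12.770% − 16.600% = -3.8300%
Exact: (1 + 0.1277)/(1 + 0.1660) − 1 = -3.2847%
Error = -3.8300% − (-3.2847%) = -0.5453% → -0.545%.

-0.545%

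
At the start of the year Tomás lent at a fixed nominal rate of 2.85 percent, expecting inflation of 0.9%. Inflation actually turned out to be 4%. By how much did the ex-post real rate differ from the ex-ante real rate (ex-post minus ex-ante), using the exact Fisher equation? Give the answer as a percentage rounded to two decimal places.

Ex-ante: (1 + 0.0285)/(1 + 0.0090) − 1 = 1.9326%
Ex-post: (1 + 0.0285)/(1 + 0.0400) − 1 = -1.1058%
Difference (ex-post − ex-ante) = -3.0384% → -3.04%.

-3.04%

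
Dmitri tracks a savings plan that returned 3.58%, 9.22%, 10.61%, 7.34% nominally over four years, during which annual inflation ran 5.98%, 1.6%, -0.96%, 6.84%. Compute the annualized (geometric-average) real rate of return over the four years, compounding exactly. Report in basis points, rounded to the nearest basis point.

Nominal growth factor = 1.0358 × 1.0922 × 1.1061 × 1.0734 = 1.34317952
Price-level growth factor = 1.0598 × 1.0160 × 0.9904 × 1.0684 = 1.13936306
Real growth factor = 1.34317952 / 1.13936306 = 1.17888632
Annualized real rate = 1.17888632^(1/4) − 1 = 4.2001% → 420 basis points.

420 basis points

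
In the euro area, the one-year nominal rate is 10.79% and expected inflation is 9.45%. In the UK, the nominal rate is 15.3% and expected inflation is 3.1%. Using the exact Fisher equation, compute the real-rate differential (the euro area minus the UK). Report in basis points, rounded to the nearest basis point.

The euro area: (1 + 0.1079)/(1 + 0.0945) − 1 = 1.2243%
The UK: (1 + 0.1530)/(1 + 0.0310) − 1 = 11.8332%
Differential = 1.2243% − 11.8332% = -10.6089% → -1061 basis points.

-1061 basis points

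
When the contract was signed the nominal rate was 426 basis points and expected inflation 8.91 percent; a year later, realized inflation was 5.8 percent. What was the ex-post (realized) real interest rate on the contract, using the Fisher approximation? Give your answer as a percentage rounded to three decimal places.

Ex-post: 4.26% − 5.8% = -1.540%
So the realized real rate is -1.540%.

-1.540%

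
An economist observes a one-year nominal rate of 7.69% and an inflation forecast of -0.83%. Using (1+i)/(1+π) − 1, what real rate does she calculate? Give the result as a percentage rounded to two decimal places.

8.59%

1 + r = 1.07690 / 0.99170 = 1.085913
r = 1.085913 − 1 = 8.5913%, i.e. 8.59%.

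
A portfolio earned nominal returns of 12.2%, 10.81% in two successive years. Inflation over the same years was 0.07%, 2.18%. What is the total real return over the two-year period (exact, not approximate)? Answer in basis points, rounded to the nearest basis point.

2159 basis points

Nominal growth factor = 1.1220 × 1.1081 = 1.243288
Price-level growth factor = 1.0007 × 1.0218 = 1.022515
Real growth factor = 1.243288 / 1.022515 = 1.215912
Total real return = 1.215912 − 1 → 2159 basis points.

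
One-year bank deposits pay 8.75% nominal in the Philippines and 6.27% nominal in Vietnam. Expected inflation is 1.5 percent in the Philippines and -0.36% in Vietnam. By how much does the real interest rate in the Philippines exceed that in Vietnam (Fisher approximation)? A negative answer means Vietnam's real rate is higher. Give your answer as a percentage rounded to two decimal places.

The Philippines: 8.75% − 1.5% = 7.250%
Vietnam: 6.27% − (-0.36%) = 6.630%
Differential = 0.620% → 0.62%.

0.62%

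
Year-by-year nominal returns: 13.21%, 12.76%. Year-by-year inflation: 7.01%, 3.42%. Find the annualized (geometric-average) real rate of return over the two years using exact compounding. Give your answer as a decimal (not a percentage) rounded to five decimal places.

0.07400

Nominal growth factor = 1.1321 × 1.1276 = 1.27655596
Price-level growth factor = 1.0701 × 1.0342 = 1.10669742
Real growth factor = 1.27655596 / 1.10669742 = 1.15348237
Annualized real rate = 1.15348237^(1/2) − 1 = 7.4003% → 0.07400.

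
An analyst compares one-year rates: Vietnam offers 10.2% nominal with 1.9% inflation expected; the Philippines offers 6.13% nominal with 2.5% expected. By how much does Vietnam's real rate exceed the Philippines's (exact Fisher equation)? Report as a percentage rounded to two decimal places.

Vietnam: (1 + 0.1020)/(1 + 0.0190) − 1 = 8.1452%
The Philippines: (1 + 0.0613)/(1 + 0.0250) − 1 = 3.5415%
Differential = 8.1452% − 3.5415% = 4.6038% → 4.60%.

4.60%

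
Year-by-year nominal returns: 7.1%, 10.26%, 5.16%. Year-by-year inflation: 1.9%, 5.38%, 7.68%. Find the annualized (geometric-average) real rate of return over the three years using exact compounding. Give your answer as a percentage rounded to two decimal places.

Nominal growth factor = 1.0710 × 1.1026 × 1.0516 = 1.24181825
Price-level growth factor = 1.0190 × 1.0538 × 1.0768 = 1.15629174
Real growth factor = 1.24181825 / 1.15629174 = 1.07396619
Annualized real rate = 1.07396619^(1/3) − 1 = 2.4071% → 2.41%.

2.41%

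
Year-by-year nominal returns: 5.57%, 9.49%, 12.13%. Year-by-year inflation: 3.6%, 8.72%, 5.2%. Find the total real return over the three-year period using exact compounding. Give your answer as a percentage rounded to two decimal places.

Compound the nominal returns: 1.0557 × 1.0949 × 1.1213 = 1.296095.
Compound inflation: 1.0360 × 1.0872 × 1.0520 = 1.184909.
Deflate: 1.296095 / 1.184909 = 1.093835.
Total real return = 1.093835 − 1 → 9.38%.

9.38%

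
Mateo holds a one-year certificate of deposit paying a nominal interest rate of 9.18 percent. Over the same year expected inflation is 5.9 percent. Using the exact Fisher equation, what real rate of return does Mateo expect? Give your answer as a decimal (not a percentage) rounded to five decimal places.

0.03097

By the Fisher equation, 1 + r = (1 + i)/(1 + π).
1 + r = 1.09180 / 1.05900 = 1.030973
r = 1.030973 − 1 = 3.0973%, i.e. 0.03097.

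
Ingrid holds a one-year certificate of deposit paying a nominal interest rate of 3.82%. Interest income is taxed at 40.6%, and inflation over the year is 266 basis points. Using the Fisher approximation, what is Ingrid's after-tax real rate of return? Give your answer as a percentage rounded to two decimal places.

-0.39%

After-tax nominal return = 3.82% × (1 − 0.406) = 2.26908%.
r ≈ 2.26908% − 2.66% → -0.39%.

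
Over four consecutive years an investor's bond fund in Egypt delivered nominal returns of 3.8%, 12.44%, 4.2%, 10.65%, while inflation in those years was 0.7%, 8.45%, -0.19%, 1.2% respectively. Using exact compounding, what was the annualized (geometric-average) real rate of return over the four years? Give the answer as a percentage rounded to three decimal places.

Compound the nominal returns: 1.0380 × 1.1244 × 1.0420 × 1.1065 = 1.34566615.
Compound inflation: 1.0070 × 1.0845 × 0.9981 × 1.0120 = 1.10309672.
Deflate: 1.34566615 / 1.10309672 = 1.21989860.
Annualized real rate = 1.21989860^(1/4) − 1 = 5.0947% → 5.095%.

5.095%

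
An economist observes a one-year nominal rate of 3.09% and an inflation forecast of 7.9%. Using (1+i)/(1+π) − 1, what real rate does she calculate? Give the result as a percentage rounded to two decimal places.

By the Fisher identity, 1 + r = (1 + i)/(1 + π).
1 + r = 1.03090 / 1.07900 = 0.955422
r = 0.955422 − 1 = -4.4578%, i.e. -4.46%.

-4.46%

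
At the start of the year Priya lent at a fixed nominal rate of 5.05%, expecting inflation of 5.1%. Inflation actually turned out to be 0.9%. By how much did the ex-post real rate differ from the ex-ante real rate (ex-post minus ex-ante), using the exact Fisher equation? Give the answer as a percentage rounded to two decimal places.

4.16%

Ex-ante: (1 + 0.0505)/(1 + 0.0510) − 1 = -0.0476%
Ex-post: (1 + 0.0505)/(1 + 0.0090) − 1 = 4.1130%
Difference (ex-post − ex-ante) = 4.1606% → 4.16%.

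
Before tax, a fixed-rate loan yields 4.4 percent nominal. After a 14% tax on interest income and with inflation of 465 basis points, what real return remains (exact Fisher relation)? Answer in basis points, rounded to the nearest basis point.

After-tax nominal return = 4.4% × (1 − 0.14) = 3.7840%.
1 + r = 1.03784 / 1.04650 = 0.991725
After-tax real rate = 0.991725 − 1 → -83 basis points.

-83 basis points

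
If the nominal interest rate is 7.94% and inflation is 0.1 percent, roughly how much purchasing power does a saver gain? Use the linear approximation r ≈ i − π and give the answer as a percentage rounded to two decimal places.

7.84%

r ≈ i − π = 7.94% − 0.1% = 7.84%.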